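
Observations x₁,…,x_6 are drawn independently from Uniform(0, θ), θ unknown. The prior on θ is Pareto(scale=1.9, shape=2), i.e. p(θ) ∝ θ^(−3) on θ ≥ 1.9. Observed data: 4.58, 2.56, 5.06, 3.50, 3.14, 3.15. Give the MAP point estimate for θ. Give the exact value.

θ̂_MAP = 5.06

The Uniform(0, θ) likelihood is θ^(−n) for θ ≥ max(xᵢ), zero otherwise. Here max(xᵢ) = 5.06.
Posterior ∝ θ^(−3) · θ^(−6) = θ^(−9) on θ ≥ max(1.9, 5.06) = 5.06.
This density is strictly decreasing in θ, so the posterior mode lies at the lower boundary of the support.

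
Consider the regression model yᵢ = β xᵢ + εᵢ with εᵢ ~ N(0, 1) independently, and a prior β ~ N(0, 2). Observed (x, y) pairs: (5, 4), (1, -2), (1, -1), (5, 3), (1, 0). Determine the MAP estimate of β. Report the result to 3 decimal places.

log p(β | y) = −Σ(yᵢ − βxᵢ)²/(2·1) − β²/(2·2) + const.
Setting the derivative to zero: Σxᵢ(yᵢ − βxᵢ)/1 − β/2 = 0, so β = Σxᵢyᵢ / (Σxᵢ² + σ²/τ²).
Σxᵢyᵢ = 5·4 + 1·(-2) + 1·(-1) + 5·3 + 1·0 = 32; Σxᵢ² = 53; σ²/τ² = 0.5.
β̂_MAP = 32 / (53 + 0.5) = 32/53.5 ≈ 0.598.

β̂_MAP = 0.598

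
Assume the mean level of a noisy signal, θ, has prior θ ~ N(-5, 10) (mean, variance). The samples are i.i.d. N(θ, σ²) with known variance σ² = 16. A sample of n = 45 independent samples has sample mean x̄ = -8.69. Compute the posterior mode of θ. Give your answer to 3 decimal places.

n = 45, x̄ = -8.69.
For a Normal prior and Normal likelihood with known variance, the posterior is Normal; its mode equals its mean, the precision-weighted average.
Prior precision 1/σ₀² = 1/10 = 0.1; data precision n/σ² = 45/16 = 2.8125.
θ̂ = (0.1·(-5) + 2.8125·(-8.69)) / (0.1 + 2.8125) = (-24.940625)/2.9125 = -7981/932 ≈ -8.563.

θ̂_MAP = -8.563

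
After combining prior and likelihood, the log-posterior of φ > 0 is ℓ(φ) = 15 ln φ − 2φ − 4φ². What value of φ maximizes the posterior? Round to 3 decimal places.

φ̂_MAP = 1.250

ℓ'(φ) = 15/φ − 2 − 8φ. Setting this to zero and multiplying by φ: 8φ² + 2φ − 15 = 0.
φ = (−2 + √(2² + 4·8·15)) / (2·8) = (−2 + √484) / 16 = (−2 + 22)/16 = 5/4.
ℓ''(φ) = −15/φ² − 8 < 0, confirming a maximum.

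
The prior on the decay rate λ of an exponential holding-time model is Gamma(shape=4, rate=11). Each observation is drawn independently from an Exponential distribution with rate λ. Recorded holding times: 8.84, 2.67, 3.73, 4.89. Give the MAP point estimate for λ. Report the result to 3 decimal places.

The Exponential(rate=λ) likelihood is ∝ λ^n e^(−λΣtᵢ). Here n = 4 and Σtᵢ = 8.84 + 2.67 + 3.73 + 4.89 = 20.13.
Posterior ∝ λ^3e^(−11λ) · λ^4e^(−20.13λ) = λ^7e^(−31.13λ), i.e. Gamma(8, 31.13).
Mode = (a−1)/b = 7/31.13 ≈ 0.225.

λ̂_MAP = 0.225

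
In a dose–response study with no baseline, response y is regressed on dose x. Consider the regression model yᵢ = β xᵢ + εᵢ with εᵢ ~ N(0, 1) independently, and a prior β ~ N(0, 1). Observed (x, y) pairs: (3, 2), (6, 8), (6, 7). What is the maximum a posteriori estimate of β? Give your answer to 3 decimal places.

log p(β | y) = −Σ(yᵢ − βxᵢ)²/(2·1) − β²/(2·1) + const.
Setting the derivative to zero: Σxᵢ(yᵢ − βxᵢ)/1 − β/1 = 0, so β = Σxᵢyᵢ / (Σxᵢ² + σ²/τ²).
Σxᵢyᵢ = 3·2 + 6·8 + 6·7 = 96; Σxᵢ² = 81; σ²/τ² = 1.
β̂_MAP = 96 / (81 + 1) = 96/82 ≈ 1.171.

β̂_MAP = 1.171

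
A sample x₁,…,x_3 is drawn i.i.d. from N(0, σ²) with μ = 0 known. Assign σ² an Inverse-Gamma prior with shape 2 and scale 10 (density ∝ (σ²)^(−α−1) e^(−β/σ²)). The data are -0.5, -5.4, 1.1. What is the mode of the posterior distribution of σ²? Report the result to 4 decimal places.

σ̂²_MAP = 5.6244

Sum of squared deviations about the known mean: SS = (-0.5−0)² + (-5.4−0)² + (1.1−0)² = 30.62.
The Normal likelihood contributes (σ²)^(−n/2) exp(−SS/(2σ²)), so the posterior is Inverse-Gamma(α + n/2, β + SS/2) = Inverse-Gamma(3.5, 25.31).
The mode of Inverse-Gamma(a, b) is b/(a+1) = 25.31/4.5 ≈ 5.6244.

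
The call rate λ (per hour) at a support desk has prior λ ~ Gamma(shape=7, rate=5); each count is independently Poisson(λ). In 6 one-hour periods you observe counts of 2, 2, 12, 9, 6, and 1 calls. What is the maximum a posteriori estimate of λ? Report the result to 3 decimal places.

λ̂_MAP = 3.455

Σxᵢ = 2+2+12+9+6+1 = 32, with n = 6.
Posterior ∝ λ^6e^(−5λ) · λ^32e^(−6λ) = λ^38e^(−11λ), i.e. Gamma(shape=39, rate=11).
The mode of a Gamma(a, b) with a ≥ 1 (shape–rate) is (a−1)/b = 38/11 ≈ 3.455.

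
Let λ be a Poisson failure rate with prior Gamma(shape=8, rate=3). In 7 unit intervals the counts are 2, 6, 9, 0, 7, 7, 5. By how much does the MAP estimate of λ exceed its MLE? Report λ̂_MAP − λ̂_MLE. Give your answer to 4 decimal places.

MAP − MLE = -0.8429

Σxᵢ = 36. Posterior is Gamma(44, 10); MAP = (44−1)/10 = 43/10 ≈ 4.30000.
MLE = x̄ = 36/7 ≈ 5.14286.
Difference = 43/10 − 36/7 = -59/70 ≈ -0.8429.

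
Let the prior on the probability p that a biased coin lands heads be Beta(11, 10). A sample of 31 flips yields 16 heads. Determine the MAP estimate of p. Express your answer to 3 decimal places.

Prior: Beta(11, 10).
Data: 16 successes in 31 trials. The binomial likelihood contributes p^16(1−p)^15, so the posterior is Beta(11+16, 10+15) = Beta(27, 25).
For Beta(a, b) with a, b > 1 the mode is (a−1)/(a+b−2) = 26/50 ≈ 0.520.

p̂_MAP = 0.520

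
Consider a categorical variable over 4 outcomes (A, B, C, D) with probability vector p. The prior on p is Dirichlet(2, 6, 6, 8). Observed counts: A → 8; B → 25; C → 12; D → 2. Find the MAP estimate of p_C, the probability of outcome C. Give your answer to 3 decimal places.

MAP estimate of p_C = 0.262

The posterior is Dirichlet(αᵢ + nᵢ) = Dirichlet(10, 31, 18, 10).
For a Dirichlet(a₁,…,a_K) with all aᵢ > 1, the mode has j-th component (aⱼ − 1)/(Σaᵢ − K).
Here Σaᵢ = 69 and K = 4, so p_C = (18 − 1)/(69 − 4) = 17/65 ≈ 0.262.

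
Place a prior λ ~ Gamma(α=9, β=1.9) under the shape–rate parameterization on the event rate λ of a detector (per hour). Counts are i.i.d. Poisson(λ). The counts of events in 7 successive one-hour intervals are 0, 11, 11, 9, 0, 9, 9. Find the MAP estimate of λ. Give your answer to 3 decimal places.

Σxᵢ = 0+11+11+9+0+9+9 = 49, with n = 7.
Posterior ∝ λ^8e^(−1.9λ) · λ^49e^(−7λ) = λ^57e^(−8.9λ), i.e. Gamma(shape=58, rate=8.9).
The mode of a Gamma(a, b) with a ≥ 1 (shape–rate) is (a−1)/b = 57/8.9 ≈ 6.404.

λ̂_MAP = 6.404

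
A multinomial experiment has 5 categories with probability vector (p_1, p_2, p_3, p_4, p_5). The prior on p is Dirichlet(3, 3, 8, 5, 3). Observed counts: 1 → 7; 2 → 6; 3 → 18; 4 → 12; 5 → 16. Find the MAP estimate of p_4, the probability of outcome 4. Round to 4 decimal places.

The posterior is Dirichlet(αᵢ + nᵢ) = Dirichlet(10, 9, 26, 17, 19).
For a Dirichlet(a₁,…,a_K) with all aᵢ > 1, the mode has j-th component (aⱼ − 1)/(Σaᵢ − K).
Here Σaᵢ = 81 and K = 5, so p_4 = (17 − 1)/(81 − 5) = 16/76 ≈ 0.2105.

MAP estimate: 0.2105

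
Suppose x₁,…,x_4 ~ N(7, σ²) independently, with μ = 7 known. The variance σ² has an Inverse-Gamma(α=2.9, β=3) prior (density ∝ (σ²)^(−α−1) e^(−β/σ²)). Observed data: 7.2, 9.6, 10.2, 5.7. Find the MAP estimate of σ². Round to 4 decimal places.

Sum of squared deviations about the known mean: SS = (7.2−7)² + (9.6−7)² + (10.2−7)² + (5.7−7)² = 18.73.
The Normal likelihood contributes (σ²)^(−n/2) exp(−SS/(2σ²)), so the posterior is Inverse-Gamma(α + n/2, β + SS/2) = Inverse-Gamma(4.9, 12.365).
The mode of Inverse-Gamma(a, b) is b/(a+1) = 12.365/5.9 ≈ 2.0958.

σ̂²_MAP = 2.0958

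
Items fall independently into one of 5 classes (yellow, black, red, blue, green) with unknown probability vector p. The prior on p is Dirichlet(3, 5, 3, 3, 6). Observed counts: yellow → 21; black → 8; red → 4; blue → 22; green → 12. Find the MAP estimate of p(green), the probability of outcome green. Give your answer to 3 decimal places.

The posterior is Dirichlet(αᵢ + nᵢ) = Dirichlet(24, 13, 7, 25, 18).
For a Dirichlet(a₁,…,a_K) with all aᵢ > 1, the mode has j-th component (aⱼ − 1)/(Σaᵢ − K).
Here Σaᵢ = 87 and K = 5, so p(green) = (18 − 1)/(87 − 5) = 17/82 ≈ 0.207.

MAP estimate of p(green) = 0.207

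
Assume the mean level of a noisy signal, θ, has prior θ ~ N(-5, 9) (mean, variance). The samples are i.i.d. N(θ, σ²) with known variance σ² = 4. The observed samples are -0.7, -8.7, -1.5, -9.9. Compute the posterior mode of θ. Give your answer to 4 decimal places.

n = 4; x̄ = ((-0.7) + (-8.7) + (-1.5) + (-9.9))/4 = -20.8/4 = -5.2.
For a Normal prior and Normal likelihood with known variance, the posterior is Normal; its mode equals its mean, the precision-weighted average.
Prior precision 1/σ₀² = 1/9; data precision n/σ² = 4/4 = 1.
θ̂ = ((1/9)·(-5) + 1·(-5.2)) / (1/9 + 1) = (-259/45)/(10/9) = -5.1800.

θ̂_MAP = -5.1800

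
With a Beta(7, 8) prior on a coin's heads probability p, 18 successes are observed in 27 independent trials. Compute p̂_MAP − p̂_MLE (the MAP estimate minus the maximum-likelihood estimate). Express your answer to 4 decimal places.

Posterior is Beta(25, 17); MAP = (25−1)/(42−2) = 24/40 ≈ 0.60000.
MLE ignores the prior: p̂_MLE = k/n = 18/27 ≈ 0.66667.
Difference = 24/40 − 18/27 = -1/15 ≈ -0.0667.

MAP − MLE = -0.0667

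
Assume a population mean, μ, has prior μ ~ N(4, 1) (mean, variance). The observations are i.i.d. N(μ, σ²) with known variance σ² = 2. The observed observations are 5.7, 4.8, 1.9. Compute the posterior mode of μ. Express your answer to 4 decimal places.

n = 3; x̄ = (5.7 + 4.8 + 1.9)/3 = 12.4/3 = 62/15 ≈ 4.1333.
For a Normal prior and Normal likelihood with known variance, the posterior is Normal; its mode equals its mean, the precision-weighted average.
Prior precision 1/σ₀² = 1/1 = 1; data precision n/σ² = 3/2 = 1.5.
μ̂ = (1·4 + 1.5·(62/15)) / (1 + 1.5) = 10.2/2.5 = 4.0800.

μ̂_MAP = 4.0800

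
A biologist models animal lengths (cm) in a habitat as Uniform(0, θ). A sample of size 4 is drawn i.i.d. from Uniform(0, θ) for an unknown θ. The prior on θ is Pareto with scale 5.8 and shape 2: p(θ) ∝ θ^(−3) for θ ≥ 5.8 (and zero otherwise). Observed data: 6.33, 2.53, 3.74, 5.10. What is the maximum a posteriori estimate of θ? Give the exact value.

θ̂_MAP = 6.33

The Uniform(0, θ) likelihood is θ^(−n) for θ ≥ max(xᵢ), zero otherwise. Here max(xᵢ) = 6.33.
Posterior ∝ θ^(−3) · θ^(−4) = θ^(−7) on θ ≥ max(5.8, 6.33) = 6.33.
This density is strictly decreasing in θ, so the posterior mode lies at the lower boundary of the support.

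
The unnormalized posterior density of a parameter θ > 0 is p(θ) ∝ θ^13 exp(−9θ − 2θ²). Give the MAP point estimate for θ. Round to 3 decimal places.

θ̂_MAP = 1.000

ℓ'(θ) = 13/θ − 9 − 4θ. Setting this to zero and multiplying by θ: 4θ² + 9θ − 13 = 0.
θ = (−9 + √(9² + 4·4·13)) / (2·4) = (−9 + √289) / 8 = (−9 + 17)/8 = 1.
ℓ''(θ) = −13/θ² − 4 < 0, confirming a maximum.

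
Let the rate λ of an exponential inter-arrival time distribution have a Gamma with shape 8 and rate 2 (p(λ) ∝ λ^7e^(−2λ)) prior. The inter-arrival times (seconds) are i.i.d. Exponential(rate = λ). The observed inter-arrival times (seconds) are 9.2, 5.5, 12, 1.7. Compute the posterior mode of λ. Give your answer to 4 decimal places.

λ̂_MAP = 0.3618

The Exponential(rate=λ) likelihood is ∝ λ^n e^(−λΣtᵢ). Here n = 4 and Σtᵢ = 9.2 + 5.5 + 12 + 1.7 = 28.4.
Posterior ∝ λ^7e^(−2λ) · λ^4e^(−28.4λ) = λ^11e^(−30.4λ), i.e. Gamma(12, 30.4).
Mode = (a−1)/b = 11/30.4 ≈ 0.3618.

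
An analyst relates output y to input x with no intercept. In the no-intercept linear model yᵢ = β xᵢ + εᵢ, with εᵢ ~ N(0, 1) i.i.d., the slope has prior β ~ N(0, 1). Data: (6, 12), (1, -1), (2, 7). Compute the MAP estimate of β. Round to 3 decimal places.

β̂_MAP = 2.024

log p(β | y) = −Σ(yᵢ − βxᵢ)²/(2·1) − β²/(2·1) + const.
Setting the derivative to zero: Σxᵢ(yᵢ − βxᵢ)/1 − β/1 = 0, so β = Σxᵢyᵢ / (Σxᵢ² + σ²/τ²).
Σxᵢyᵢ = 6·12 + 1·(-1) + 2·7 = 85; Σxᵢ² = 41; σ²/τ² = 1.
β̂_MAP = 85 / (41 + 1) = 85/42 ≈ 2.024.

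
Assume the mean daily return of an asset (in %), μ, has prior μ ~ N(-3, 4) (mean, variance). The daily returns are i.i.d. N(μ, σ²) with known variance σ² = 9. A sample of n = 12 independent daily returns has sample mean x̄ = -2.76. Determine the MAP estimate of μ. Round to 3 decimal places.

n = 12, x̄ = -2.76.
For a Normal prior and Normal likelihood with known variance, the posterior is Normal; its mode equals its mean, the precision-weighted average.
Prior precision 1/σ₀² = 1/4 = 0.25; data precision n/σ² = 12/9 = 4/3.
μ̂ = (0.25·(-3) + (4/3)·(-2.76)) / (0.25 + 4/3) = (-4.43)/(19/12) = -1329/475 ≈ -2.798.

μ̂_MAP = -2.798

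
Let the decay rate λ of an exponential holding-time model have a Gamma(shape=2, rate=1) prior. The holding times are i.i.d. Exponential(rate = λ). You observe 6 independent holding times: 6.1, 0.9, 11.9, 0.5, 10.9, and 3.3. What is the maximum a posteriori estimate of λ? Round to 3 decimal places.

λ̂_MAP = 0.202

The Exponential(rate=λ) likelihood is ∝ λ^n e^(−λΣtᵢ). Here n = 6 and Σtᵢ = 6.1 + 0.9 + 11.9 + 0.5 + 10.9 + 3.3 = 33.6.
Posterior ∝ λe^(−1λ) · λ^6e^(−33.6λ) = λ^7e^(−34.6λ), i.e. Gamma(8, 34.6).
Mode = (a−1)/b = 7/34.6 ≈ 0.202.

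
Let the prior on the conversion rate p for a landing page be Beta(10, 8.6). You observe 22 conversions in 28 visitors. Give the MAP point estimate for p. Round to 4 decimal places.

p̂_MAP = 0.6951

Prior: Beta(10, 8.6).
Data: 22 successes in 28 trials. The binomial likelihood contributes p^22(1−p)^6, so the posterior is Beta(10+22, 8.6+6) = Beta(32, 14.6).
For Beta(a, b) with a, b > 1 the mode is (a−1)/(a+b−2) = 31/44.6 ≈ 0.6951.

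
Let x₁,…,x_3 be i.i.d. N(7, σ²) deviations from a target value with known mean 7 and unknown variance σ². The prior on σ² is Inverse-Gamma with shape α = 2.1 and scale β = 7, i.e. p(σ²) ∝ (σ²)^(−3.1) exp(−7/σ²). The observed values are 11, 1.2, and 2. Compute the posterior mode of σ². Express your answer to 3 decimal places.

σ̂²_MAP = 9.635

Sum of squared deviations about the known mean: SS = (11−7)² + (1.2−7)² + (2−7)² = 74.64.
The Normal likelihood contributes (σ²)^(−n/2) exp(−SS/(2σ²)), so the posterior is Inverse-Gamma(α + n/2, β + SS/2) = Inverse-Gamma(3.6, 44.32).
The mode of Inverse-Gamma(a, b) is b/(a+1) = 44.32/4.6 ≈ 9.635.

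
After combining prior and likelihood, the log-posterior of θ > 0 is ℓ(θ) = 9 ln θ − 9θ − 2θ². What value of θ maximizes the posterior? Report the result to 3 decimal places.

ℓ'(θ) = 9/θ − 9 − 4θ. Setting this to zero and multiplying by θ: 4θ² + 9θ − 9 = 0.
θ = (−9 + √(9² + 4·4·9)) / (2·4) = (−9 + √225) / 8 = (−9 + 15)/8 = 3/4.
ℓ''(θ) = −9/θ² − 4 < 0, confirming a maximum.

θ̂_MAP = 0.750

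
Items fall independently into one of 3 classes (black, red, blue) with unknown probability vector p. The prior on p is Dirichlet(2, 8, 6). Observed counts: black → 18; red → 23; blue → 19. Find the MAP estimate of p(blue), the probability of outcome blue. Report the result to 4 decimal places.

MAP estimate of p(blue) = 0.3288

The posterior is Dirichlet(αᵢ + nᵢ) = Dirichlet(20, 31, 25).
For a Dirichlet(a₁,…,a_K) with all aᵢ > 1, the mode has j-th component (aⱼ − 1)/(Σaᵢ − K).
Here Σaᵢ = 76 and K = 3, so p(blue) = (25 − 1)/(76 − 3) = 24/73 ≈ 0.3288.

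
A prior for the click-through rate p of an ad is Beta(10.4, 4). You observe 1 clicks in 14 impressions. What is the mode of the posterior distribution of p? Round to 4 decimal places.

Prior: Beta(10.4, 4).
Data: 1 success in 14 trials. The binomial likelihood contributes p(1−p)^13, so the posterior is Beta(10.4+1, 4+13) = Beta(11.4, 17).
For Beta(a, b) with a, b > 1 the mode is (a−1)/(a+b−2) = 10.4/26.4 ≈ 0.3939.

p̂_MAP = 0.3939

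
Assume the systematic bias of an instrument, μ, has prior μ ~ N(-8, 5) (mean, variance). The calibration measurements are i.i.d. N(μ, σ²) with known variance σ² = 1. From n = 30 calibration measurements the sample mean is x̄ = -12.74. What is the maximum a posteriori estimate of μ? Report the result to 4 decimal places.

μ̂_MAP = -12.7086

n = 30, x̄ = -12.74.
For a Normal prior and Normal likelihood with known variance, the posterior is Normal; its mode equals its mean, the precision-weighted average.
Prior precision 1/σ₀² = 1/5 = 0.2; data precision n/σ² = 30/1 = 30.
μ̂ = (0.2·(-8) + 30·(-12.74)) / (0.2 + 30) = (-383.8)/30.2 = -1919/151 ≈ -12.7086.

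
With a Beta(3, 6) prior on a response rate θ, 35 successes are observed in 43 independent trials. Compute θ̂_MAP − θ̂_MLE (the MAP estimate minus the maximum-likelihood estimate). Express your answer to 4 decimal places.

Posterior is Beta(38, 14); MAP = (38−1)/(52−2) = 37/50 ≈ 0.74000.
MLE ignores the prior: θ̂_MLE = k/n = 35/43 ≈ 0.81395.
Difference = 37/50 − 35/43 = -159/2150 ≈ -0.0740.

MAP − MLE = -0.0740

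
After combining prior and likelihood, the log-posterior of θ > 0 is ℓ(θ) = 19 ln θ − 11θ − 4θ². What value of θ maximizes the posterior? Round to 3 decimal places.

θ̂_MAP = 1.000

ℓ'(θ) = 19/θ − 11 − 8θ. Setting this to zero and multiplying by θ: 8θ² + 11θ − 19 = 0.
θ = (−11 + √(11² + 4·8·19)) / (2·8) = (−11 + √729) / 16 = (−11 + 27)/16 = 1.
ℓ''(θ) = −19/θ² − 8 < 0, confirming a maximum.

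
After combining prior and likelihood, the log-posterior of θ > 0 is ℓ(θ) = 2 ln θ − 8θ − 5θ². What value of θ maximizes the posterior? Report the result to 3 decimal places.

ℓ'(θ) = 2/θ − 8 − 10θ. Setting this to zero and multiplying by θ: 10θ² + 8θ − 2 = 0.
θ = (−8 + √(8² + 4·10·2)) / (2·10) = (−8 + √144) / 20 = (−8 + 12)/20 = 1/5.
ℓ''(θ) = −2/θ² − 10 < 0, confirming a maximum.

θ̂_MAP = 0.200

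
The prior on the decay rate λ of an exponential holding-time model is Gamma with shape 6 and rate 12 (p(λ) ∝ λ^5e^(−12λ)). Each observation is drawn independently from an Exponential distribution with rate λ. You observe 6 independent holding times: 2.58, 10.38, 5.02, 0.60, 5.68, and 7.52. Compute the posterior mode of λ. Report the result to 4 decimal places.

λ̂_MAP = 0.2513

The Exponential(rate=λ) likelihood is ∝ λ^n e^(−λΣtᵢ). Here n = 6 and Σtᵢ = 2.58 + 10.38 + 5.02 + 0.60 + 5.68 + 7.52 = 31.78.
Posterior ∝ λ^5e^(−12λ) · λ^6e^(−31.78λ) = λ^11e^(−43.78λ), i.e. Gamma(12, 43.78).
Mode = (a−1)/b = 11/43.78 ≈ 0.2513.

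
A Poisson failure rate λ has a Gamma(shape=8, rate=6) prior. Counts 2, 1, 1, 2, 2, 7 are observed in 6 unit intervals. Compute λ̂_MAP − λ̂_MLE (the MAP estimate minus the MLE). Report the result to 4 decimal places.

Σxᵢ = 15. Posterior is Gamma(23, 12); MAP = (23−1)/12 = 22/12 ≈ 1.83333.
MLE = x̄ = 15/6 ≈ 2.50000.
Difference = 22/12 − 15/6 = -2/3 ≈ -0.6667.

MAP − MLE = -0.6667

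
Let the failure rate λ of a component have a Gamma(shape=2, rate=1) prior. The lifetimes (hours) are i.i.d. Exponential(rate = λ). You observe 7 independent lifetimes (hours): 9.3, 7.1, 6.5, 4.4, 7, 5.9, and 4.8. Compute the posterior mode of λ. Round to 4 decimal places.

The Exponential(rate=λ) likelihood is ∝ λ^n e^(−λΣtᵢ). Here n = 7 and Σtᵢ = 9.3 + 7.1 + 6.5 + 4.4 + 7 + 5.9 + 4.8 = 45.
Posterior ∝ λe^(−1λ) · λ^7e^(−45λ) = λ^8e^(−46λ), i.e. Gamma(9, 46).
Mode = (a−1)/b = 8/46 ≈ 0.1739.

λ̂_MAP = 0.1739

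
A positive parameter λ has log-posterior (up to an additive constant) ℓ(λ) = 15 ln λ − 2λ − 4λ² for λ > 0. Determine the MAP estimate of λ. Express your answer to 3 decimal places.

λ̂_MAP = 1.250

ℓ'(λ) = 15/λ − 2 − 8λ. Setting this to zero and multiplying by λ: 8λ² + 2λ − 15 = 0.
λ = (−2 + √(2² + 4·8·15)) / (2·8) = (−2 + √484) / 16 = (−2 + 22)/16 = 5/4.
ℓ''(λ) = −15/λ² − 8 < 0, confirming a maximum.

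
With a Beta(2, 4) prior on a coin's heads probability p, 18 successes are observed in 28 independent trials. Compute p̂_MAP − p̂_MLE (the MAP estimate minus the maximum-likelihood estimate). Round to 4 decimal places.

Posterior is Beta(20, 14); MAP = (20−1)/(34−2) = 19/32 ≈ 0.59375.
MLE ignores the prior: p̂_MLE = k/n = 18/28 ≈ 0.64286.
Difference = 19/32 − 18/28 = -11/224 ≈ -0.0491.

MAP − MLE = -0.0491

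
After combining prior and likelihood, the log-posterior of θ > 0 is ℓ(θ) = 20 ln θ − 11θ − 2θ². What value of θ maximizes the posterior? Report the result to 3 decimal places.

ℓ'(θ) = 20/θ − 11 − 4θ. Setting this to zero and multiplying by θ: 4θ² + 11θ − 20 = 0.
θ = (−11 + √(11² + 4·4·20)) / (2·4) = (−11 + √441) / 8 = (−11 + 21)/8 = 5/4.
ℓ''(θ) = −20/θ² − 4 < 0, confirming a maximum.

θ̂_MAP = 1.250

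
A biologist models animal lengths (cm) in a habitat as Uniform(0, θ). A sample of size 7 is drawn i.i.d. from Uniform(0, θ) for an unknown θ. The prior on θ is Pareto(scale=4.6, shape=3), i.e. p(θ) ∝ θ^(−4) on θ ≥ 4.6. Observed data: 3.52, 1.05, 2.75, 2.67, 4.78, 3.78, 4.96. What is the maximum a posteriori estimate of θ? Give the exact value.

The Uniform(0, θ) likelihood is θ^(−n) for θ ≥ max(xᵢ), zero otherwise. Here max(xᵢ) = 4.96.
Posterior ∝ θ^(−4) · θ^(−7) = θ^(−11) on θ ≥ max(4.6, 4.96) = 4.96.
This density is strictly decreasing in θ, so the posterior mode lies at the lower boundary of the support.

θ̂_MAP = 4.96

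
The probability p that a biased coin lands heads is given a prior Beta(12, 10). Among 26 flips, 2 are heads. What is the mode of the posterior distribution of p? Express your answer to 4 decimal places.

Prior: Beta(12, 10).
Data: 2 successes in 26 trials. The binomial likelihood contributes p^2(1−p)^24, so the posterior is Beta(12+2, 10+24) = Beta(14, 34).
For Beta(a, b) with a, b > 1 the mode is (a−1)/(a+b−2) = 13/46 ≈ 0.2826.

p̂_MAP = 0.2826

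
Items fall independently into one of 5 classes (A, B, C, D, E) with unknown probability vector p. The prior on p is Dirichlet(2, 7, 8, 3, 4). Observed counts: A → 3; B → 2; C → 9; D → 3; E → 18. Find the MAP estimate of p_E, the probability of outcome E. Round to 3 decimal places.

MAP estimate of p_E = 0.389

The posterior is Dirichlet(αᵢ + nᵢ) = Dirichlet(5, 9, 17, 6, 22).
For a Dirichlet(a₁,…,a_K) with all aᵢ > 1, the mode has j-th component (aⱼ − 1)/(Σaᵢ − K).
Here Σaᵢ = 59 and K = 5, so p_E = (22 − 1)/(59 − 5) = 21/54 ≈ 0.389.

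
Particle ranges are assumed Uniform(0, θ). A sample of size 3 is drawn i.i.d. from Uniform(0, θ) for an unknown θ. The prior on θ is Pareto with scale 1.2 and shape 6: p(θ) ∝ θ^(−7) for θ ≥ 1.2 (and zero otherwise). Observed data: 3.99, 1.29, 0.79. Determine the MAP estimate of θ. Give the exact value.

The Uniform(0, θ) likelihood is θ^(−n) for θ ≥ max(xᵢ), zero otherwise. Here max(xᵢ) = 3.99.
Posterior ∝ θ^(−7) · θ^(−3) = θ^(−10) on θ ≥ max(1.2, 3.99) = 3.99.
This density is strictly decreasing in θ, so the posterior mode lies at the lower boundary of the support.

θ̂_MAP = 3.99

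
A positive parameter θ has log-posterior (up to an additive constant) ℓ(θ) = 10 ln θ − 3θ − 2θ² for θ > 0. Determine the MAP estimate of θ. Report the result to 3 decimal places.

θ̂_MAP = 1.250

ℓ'(θ) = 10/θ − 3 − 4θ. Setting this to zero and multiplying by θ: 4θ² + 3θ − 10 = 0.
θ = (−3 + √(3² + 4·4·10)) / (2·4) = (−3 + √169) / 8 = (−3 + 13)/8 = 5/4.
ℓ''(θ) = −10/θ² − 4 < 0, confirming a maximum.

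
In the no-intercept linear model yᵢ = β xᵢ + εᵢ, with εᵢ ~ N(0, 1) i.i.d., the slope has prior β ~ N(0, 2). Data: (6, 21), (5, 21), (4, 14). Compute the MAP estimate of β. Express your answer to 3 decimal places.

β̂_MAP = 3.703

log p(β | y) = −Σ(yᵢ − βxᵢ)²/(2·1) − β²/(2·2) + const.
Setting the derivative to zero: Σxᵢ(yᵢ − βxᵢ)/1 − β/2 = 0, so β = Σxᵢyᵢ / (Σxᵢ² + σ²/τ²).
Σxᵢyᵢ = 6·21 + 5·21 + 4·14 = 287; Σxᵢ² = 77; σ²/τ² = 0.5.
β̂_MAP = 287 / (77 + 0.5) = 287/77.5 ≈ 3.703.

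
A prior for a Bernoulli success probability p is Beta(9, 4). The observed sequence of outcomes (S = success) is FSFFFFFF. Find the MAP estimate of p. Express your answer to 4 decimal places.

Prior: Beta(9, 4).
Data: 1 success in 8 trials (from the sequence). The binomial likelihood contributes p(1−p)^7, so the posterior is Beta(9+1, 4+7) = Beta(10, 11).
For Beta(a, b) with a, b > 1 the mode is (a−1)/(a+b−2) = 9/19 ≈ 0.4737.

p̂_MAP = 0.4737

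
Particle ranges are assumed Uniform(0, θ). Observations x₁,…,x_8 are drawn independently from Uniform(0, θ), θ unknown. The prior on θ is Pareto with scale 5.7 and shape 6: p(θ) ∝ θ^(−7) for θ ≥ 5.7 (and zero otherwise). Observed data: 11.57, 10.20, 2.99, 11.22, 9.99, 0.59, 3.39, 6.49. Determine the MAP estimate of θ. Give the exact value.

The Uniform(0, θ) likelihood is θ^(−n) for θ ≥ max(xᵢ), zero otherwise. Here max(xᵢ) = 11.57.
Posterior ∝ θ^(−7) · θ^(−8) = θ^(−15) on θ ≥ max(5.7, 11.57) = 11.57.
This density is strictly decreasing in θ, so the posterior mode lies at the lower boundary of the support.

θ̂_MAP = 11.57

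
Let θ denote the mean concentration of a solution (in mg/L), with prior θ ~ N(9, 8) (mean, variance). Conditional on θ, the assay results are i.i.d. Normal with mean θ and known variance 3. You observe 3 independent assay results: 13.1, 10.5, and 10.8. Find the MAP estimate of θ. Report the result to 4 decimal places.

θ̂_MAP = 11.1926

n = 3; x̄ = (13.1 + 10.5 + 10.8)/3 = 34.4/3 = 172/15 ≈ 11.4667.
For a Normal prior and Normal likelihood with known variance, the posterior is Normal; its mode equals its mean, the precision-weighted average.
Prior precision 1/σ₀² = 1/8 = 0.125; data precision n/σ² = 3/3 = 1.
θ̂ = (0.125·9 + 1·(172/15)) / (0.125 + 1) = (1511/120)/1.125 = 1511/135 ≈ 11.1926.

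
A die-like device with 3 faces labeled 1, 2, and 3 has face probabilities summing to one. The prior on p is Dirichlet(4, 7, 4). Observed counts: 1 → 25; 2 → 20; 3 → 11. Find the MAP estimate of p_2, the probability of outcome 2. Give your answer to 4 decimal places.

The posterior is Dirichlet(αᵢ + nᵢ) = Dirichlet(29, 27, 15).
For a Dirichlet(a₁,…,a_K) with all aᵢ > 1, the mode has j-th component (aⱼ − 1)/(Σaᵢ − K).
Here Σaᵢ = 71 and K = 3, so p_2 = (27 − 1)/(71 − 3) = 26/68 ≈ 0.3824.

MAP estimate: 0.3824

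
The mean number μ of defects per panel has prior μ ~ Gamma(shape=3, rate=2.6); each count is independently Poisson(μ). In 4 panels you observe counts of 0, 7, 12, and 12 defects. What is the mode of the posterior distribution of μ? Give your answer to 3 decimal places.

μ̂_MAP = 5.000

Σxᵢ = 0+7+12+12 = 31, with n = 4.
Posterior ∝ μ^2e^(−2.6μ) · μ^31e^(−4μ) = μ^33e^(−6.6μ), i.e. Gamma(shape=34, rate=6.6).
The mode of a Gamma(a, b) with a ≥ 1 (shape–rate) is (a−1)/b = 33/6.6 ≈ 5.000.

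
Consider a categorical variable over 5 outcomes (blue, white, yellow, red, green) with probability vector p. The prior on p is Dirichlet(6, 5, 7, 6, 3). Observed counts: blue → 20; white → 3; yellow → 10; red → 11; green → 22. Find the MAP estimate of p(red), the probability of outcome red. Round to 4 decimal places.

MAP estimate of p(red) = 0.1818

The posterior is Dirichlet(αᵢ + nᵢ) = Dirichlet(26, 8, 17, 17, 25).
For a Dirichlet(a₁,…,a_K) with all aᵢ > 1, the mode has j-th component (aⱼ − 1)/(Σaᵢ − K).
Here Σaᵢ = 93 and K = 5, so p(red) = (17 − 1)/(93 − 5) = 16/88 ≈ 0.1818.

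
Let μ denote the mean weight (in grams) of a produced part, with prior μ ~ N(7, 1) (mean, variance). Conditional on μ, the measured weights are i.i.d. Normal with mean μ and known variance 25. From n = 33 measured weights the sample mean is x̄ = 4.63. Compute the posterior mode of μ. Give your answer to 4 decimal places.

μ̂_MAP = 5.6516

n = 33, x̄ = 4.63.
For a Normal prior and Normal likelihood with known variance, the posterior is Normal; its mode equals its mean, the precision-weighted average.
Prior precision 1/σ₀² = 1/1 = 1; data precision n/σ² = 33/25 = 1.32.
μ̂ = (1·7 + 1.32·4.63) / (1 + 1.32) = 13.1116/2.32 = 32779/5800 ≈ 5.6516.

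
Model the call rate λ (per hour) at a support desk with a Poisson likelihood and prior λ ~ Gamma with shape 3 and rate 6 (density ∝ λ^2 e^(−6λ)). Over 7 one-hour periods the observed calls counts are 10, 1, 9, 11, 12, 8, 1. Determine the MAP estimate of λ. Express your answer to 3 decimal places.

λ̂_MAP = 4.154

Σxᵢ = 10+1+9+11+12+8+1 = 52, with n = 7.
Posterior ∝ λ^2e^(−6λ) · λ^52e^(−7λ) = λ^54e^(−13λ), i.e. Gamma(shape=55, rate=13).
The mode of a Gamma(a, b) with a ≥ 1 (shape–rate) is (a−1)/b = 54/13 ≈ 4.154.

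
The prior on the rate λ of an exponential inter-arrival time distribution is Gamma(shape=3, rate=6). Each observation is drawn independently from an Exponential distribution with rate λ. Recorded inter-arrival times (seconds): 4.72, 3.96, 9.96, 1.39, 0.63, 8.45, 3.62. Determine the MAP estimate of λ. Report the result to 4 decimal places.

The Exponential(rate=λ) likelihood is ∝ λ^n e^(−λΣtᵢ). Here n = 7 and Σtᵢ = 4.72 + 3.96 + 9.96 + 1.39 + 0.63 + 8.45 + 3.62 = 32.73.
Posterior ∝ λ^2e^(−6λ) · λ^7e^(−32.73λ) = λ^9e^(−38.73λ), i.e. Gamma(10, 38.73).
Mode = (a−1)/b = 9/38.73 ≈ 0.2324.

λ̂_MAP = 0.2324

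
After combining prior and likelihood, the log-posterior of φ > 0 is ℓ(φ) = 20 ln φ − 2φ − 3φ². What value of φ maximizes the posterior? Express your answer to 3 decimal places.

φ̂_MAP = 1.667

ℓ'(φ) = 20/φ − 2 − 6φ. Setting this to zero and multiplying by φ: 6φ² + 2φ − 20 = 0.
φ = (−2 + √(2² + 4·6·20)) / (2·6) = (−2 + √484) / 12 = (−2 + 22)/12 = 5/3.
ℓ''(φ) = −20/φ² − 6 < 0, confirming a maximum.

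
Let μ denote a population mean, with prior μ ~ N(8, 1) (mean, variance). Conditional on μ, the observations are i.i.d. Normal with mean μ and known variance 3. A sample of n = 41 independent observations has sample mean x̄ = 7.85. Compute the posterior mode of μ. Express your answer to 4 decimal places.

n = 41, x̄ = 7.85.
For a Normal prior and Normal likelihood with known variance, the posterior is Normal; its mode equals its mean, the precision-weighted average.
Prior precision 1/σ₀² = 1/1 = 1; data precision n/σ² = 41/3.
μ̂ = (1·8 + (41/3)·7.85) / (1 + 41/3) = (6917/60)/(44/3) = 6917/880 ≈ 7.8602.

μ̂_MAP = 7.8602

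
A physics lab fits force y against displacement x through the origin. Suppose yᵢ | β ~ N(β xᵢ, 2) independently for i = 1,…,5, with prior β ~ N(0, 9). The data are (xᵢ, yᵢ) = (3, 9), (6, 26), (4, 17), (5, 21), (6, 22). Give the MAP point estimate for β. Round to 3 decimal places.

log p(β | y) = −Σ(yᵢ − βxᵢ)²/(2·2) − β²/(2·9) + const.
Setting the derivative to zero: Σxᵢ(yᵢ − βxᵢ)/2 − β/9 = 0, so β = Σxᵢyᵢ / (Σxᵢ² + σ²/τ²).
Σxᵢyᵢ = 3·9 + 6·26 + 4·17 + 5·21 + 6·22 = 488; Σxᵢ² = 122; σ²/τ² = 2/9.
β̂_MAP = 488 / (122 + 2/9) = 488/(1100/9) = 1098/275 ≈ 3.993.

β̂_MAP = 3.993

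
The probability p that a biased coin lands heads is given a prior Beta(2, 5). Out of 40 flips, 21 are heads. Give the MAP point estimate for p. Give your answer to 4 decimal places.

Prior: Beta(2, 5).
Data: 21 successes in 40 trials. The binomial likelihood contributes p^21(1−p)^19, so the posterior is Beta(2+21, 5+19) = Beta(23, 24).
For Beta(a, b) with a, b > 1 the mode is (a−1)/(a+b−2) = 22/45 ≈ 0.4889.

p̂_MAP = 0.4889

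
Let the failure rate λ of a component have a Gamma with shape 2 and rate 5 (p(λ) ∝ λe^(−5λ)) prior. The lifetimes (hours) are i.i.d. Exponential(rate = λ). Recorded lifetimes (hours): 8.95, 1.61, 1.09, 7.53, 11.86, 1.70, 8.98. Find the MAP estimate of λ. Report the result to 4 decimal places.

λ̂_MAP = 0.1712

The Exponential(rate=λ) likelihood is ∝ λ^n e^(−λΣtᵢ). Here n = 7 and Σtᵢ = 8.95 + 1.61 + 1.09 + 7.53 + 11.86 + 1.70 + 8.98 = 41.72.
Posterior ∝ λe^(−5λ) · λ^7e^(−41.72λ) = λ^8e^(−46.72λ), i.e. Gamma(9, 46.72).
Mode = (a−1)/b = 8/46.72 ≈ 0.1712.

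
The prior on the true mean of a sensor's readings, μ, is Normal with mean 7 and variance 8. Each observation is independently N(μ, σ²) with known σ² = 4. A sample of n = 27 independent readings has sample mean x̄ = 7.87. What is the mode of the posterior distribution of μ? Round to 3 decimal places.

n = 27, x̄ = 7.87.
For a Normal prior and Normal likelihood with known variance, the posterior is Normal; its mode equals its mean, the precision-weighted average.
Prior precision 1/σ₀² = 1/8 = 0.125; data precision n/σ² = 27/4 = 6.75.
μ̂ = (0.125·7 + 6.75·7.87) / (0.125 + 6.75) = 53.9975/6.875 = 21599/2750 ≈ 7.854.

μ̂_MAP = 7.854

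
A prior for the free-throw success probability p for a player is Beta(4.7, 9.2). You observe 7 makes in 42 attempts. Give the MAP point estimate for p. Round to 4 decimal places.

Prior: Beta(4.7, 9.2).
Data: 7 successes in 42 trials. The binomial likelihood contributes p^7(1−p)^35, so the posterior is Beta(4.7+7, 9.2+35) = Beta(11.7, 44.2).
For Beta(a, b) with a, b > 1 the mode is (a−1)/(a+b−2) = 10.7/53.9 ≈ 0.1985.

p̂_MAP = 0.1985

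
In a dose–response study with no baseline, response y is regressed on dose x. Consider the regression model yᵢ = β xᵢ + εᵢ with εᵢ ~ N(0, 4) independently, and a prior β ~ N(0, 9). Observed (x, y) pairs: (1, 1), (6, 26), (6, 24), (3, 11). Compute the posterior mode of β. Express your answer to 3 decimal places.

β̂_MAP = 4.051

log p(β | y) = −Σ(yᵢ − βxᵢ)²/(2·4) − β²/(2·9) + const.
Setting the derivative to zero: Σxᵢ(yᵢ − βxᵢ)/4 − β/9 = 0, so β = Σxᵢyᵢ / (Σxᵢ² + σ²/τ²).
Σxᵢyᵢ = 1·1 + 6·26 + 6·24 + 3·11 = 334; Σxᵢ² = 82; σ²/τ² = 4/9.
β̂_MAP = 334 / (82 + 4/9) = 334/(742/9) = 1503/371 ≈ 4.051.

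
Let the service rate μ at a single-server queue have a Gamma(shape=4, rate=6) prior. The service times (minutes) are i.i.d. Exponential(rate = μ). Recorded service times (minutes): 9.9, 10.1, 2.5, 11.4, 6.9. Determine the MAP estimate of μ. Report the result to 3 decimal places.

The Exponential(rate=μ) likelihood is ∝ μ^n e^(−μΣtᵢ). Here n = 5 and Σtᵢ = 9.9 + 10.1 + 2.5 + 11.4 + 6.9 = 40.8.
Posterior ∝ μ^3e^(−6μ) · μ^5e^(−40.8μ) = μ^8e^(−46.8μ), i.e. Gamma(9, 46.8).
Mode = (a−1)/b = 8/46.8 ≈ 0.171.

μ̂_MAP = 0.171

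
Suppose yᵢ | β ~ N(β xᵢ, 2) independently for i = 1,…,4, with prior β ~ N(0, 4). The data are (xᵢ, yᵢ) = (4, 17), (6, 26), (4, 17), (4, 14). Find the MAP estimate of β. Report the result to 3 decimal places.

log p(β | y) = −Σ(yᵢ − βxᵢ)²/(2·2) − β²/(2·4) + const.
Setting the derivative to zero: Σxᵢ(yᵢ − βxᵢ)/2 − β/4 = 0, so β = Σxᵢyᵢ / (Σxᵢ² + σ²/τ²).
Σxᵢyᵢ = 4·17 + 6·26 + 4·17 + 4·14 = 348; Σxᵢ² = 84; σ²/τ² = 0.5.
β̂_MAP = 348 / (84 + 0.5) = 348/84.5 ≈ 4.118.

β̂_MAP = 4.118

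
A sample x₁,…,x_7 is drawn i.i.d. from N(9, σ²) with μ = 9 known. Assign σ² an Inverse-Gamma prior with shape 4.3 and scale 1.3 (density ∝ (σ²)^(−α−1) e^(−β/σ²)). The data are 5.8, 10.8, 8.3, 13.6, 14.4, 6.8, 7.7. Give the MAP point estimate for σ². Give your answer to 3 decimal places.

Sum of squared deviations about the known mean: SS = (5.8−9)² + (10.8−9)² + (8.3−9)² + (13.6−9)² + (14.4−9)² + (6.8−9)² + (7.7−9)² = 70.82.
The Normal likelihood contributes (σ²)^(−n/2) exp(−SS/(2σ²)), so the posterior is Inverse-Gamma(α + n/2, β + SS/2) = Inverse-Gamma(7.8, 36.71).
The mode of Inverse-Gamma(a, b) is b/(a+1) = 36.71/8.8 ≈ 4.172.

σ̂²_MAP = 4.172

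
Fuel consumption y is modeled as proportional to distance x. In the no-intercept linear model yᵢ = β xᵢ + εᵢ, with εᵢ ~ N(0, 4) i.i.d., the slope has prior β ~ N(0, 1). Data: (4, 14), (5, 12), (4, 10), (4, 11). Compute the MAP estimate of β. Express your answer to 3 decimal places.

log p(β | y) = −Σ(yᵢ − βxᵢ)²/(2·4) − β²/(2·1) + const.
Setting the derivative to zero: Σxᵢ(yᵢ − βxᵢ)/4 − β/1 = 0, so β = Σxᵢyᵢ / (Σxᵢ² + σ²/τ²).
Σxᵢyᵢ = 4·14 + 5·12 + 4·10 + 4·11 = 200; Σxᵢ² = 73; σ²/τ² = 4.
β̂_MAP = 200 / (73 + 4) = 200/77 ≈ 2.597.

β̂_MAP = 2.597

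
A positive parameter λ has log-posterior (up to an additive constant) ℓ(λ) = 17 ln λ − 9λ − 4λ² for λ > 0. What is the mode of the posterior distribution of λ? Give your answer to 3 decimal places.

ℓ'(λ) = 17/λ − 9 − 8λ. Setting this to zero and multiplying by λ: 8λ² + 9λ − 17 = 0.
λ = (−9 + √(9² + 4·8·17)) / (2·8) = (−9 + √625) / 16 = (−9 + 25)/16 = 1.
ℓ''(λ) = −17/λ² − 8 < 0, confirming a maximum.

λ̂_MAP = 1.000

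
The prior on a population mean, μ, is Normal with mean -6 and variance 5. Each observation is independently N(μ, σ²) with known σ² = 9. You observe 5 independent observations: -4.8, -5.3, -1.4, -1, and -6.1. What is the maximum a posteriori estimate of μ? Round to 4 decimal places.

n = 5; x̄ = ((-4.8) + (-5.3) + (-1.4) + (-1) + (-6.1))/5 = -18.6/5 = -3.72.
For a Normal prior and Normal likelihood with known variance, the posterior is Normal; its mode equals its mean, the precision-weighted average.
Prior precision 1/σ₀² = 1/5 = 0.2; data precision n/σ² = 5/9.
μ̂ = (0.2·(-6) + (5/9)·(-3.72)) / (0.2 + 5/9) = (-49/15)/(34/45) = -147/34 ≈ -4.3235.

μ̂_MAP = -4.3235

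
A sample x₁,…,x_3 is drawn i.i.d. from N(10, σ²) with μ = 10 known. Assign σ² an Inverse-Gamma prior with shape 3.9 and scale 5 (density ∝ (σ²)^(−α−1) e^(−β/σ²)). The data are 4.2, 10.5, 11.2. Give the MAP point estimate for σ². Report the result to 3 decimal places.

σ̂²_MAP = 3.541

Sum of squared deviations about the known mean: SS = (4.2−10)² + (10.5−10)² + (11.2−10)² = 35.33.
The Normal likelihood contributes (σ²)^(−n/2) exp(−SS/(2σ²)), so the posterior is Inverse-Gamma(α + n/2, β + SS/2) = Inverse-Gamma(5.4, 22.665).
The mode of Inverse-Gamma(a, b) is b/(a+1) = 22.665/6.4 ≈ 3.541.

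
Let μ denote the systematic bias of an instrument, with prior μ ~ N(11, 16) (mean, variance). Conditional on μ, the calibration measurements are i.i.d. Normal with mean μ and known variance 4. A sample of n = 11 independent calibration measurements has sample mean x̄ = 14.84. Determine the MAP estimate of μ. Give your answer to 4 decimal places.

μ̂_MAP = 14.7547

n = 11, x̄ = 14.84.
For a Normal prior and Normal likelihood with known variance, the posterior is Normal; its mode equals its mean, the precision-weighted average.
Prior precision 1/σ₀² = 1/16 = 0.0625; data precision n/σ² = 11/4 = 2.75.
μ̂ = (0.0625·11 + 2.75·14.84) / (0.0625 + 2.75) = 41.4975/2.8125 = 5533/375 ≈ 14.7547.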